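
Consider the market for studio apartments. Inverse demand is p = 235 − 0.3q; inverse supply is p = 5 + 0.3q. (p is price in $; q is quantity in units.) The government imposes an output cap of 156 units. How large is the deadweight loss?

Competitive equilibrium: 235 − 0.3q = 5 + 0.3q → q* = 383.3333, p* = 120.
At q = 156: demand price = 235 − 0.3·156 = 188.2; supply price = 5 + 0.3·156 = 51.8.
Δq = 383.3333 − 156 = 227.3333; wedge = 188.2 − 51.8 = 136.4.
The triangle = ½ × 227.3333 × 136.4 = $15504.13.

$15504.13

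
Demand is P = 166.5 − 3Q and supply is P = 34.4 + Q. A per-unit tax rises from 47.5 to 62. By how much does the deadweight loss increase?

198.47

Competitive equilibrium: 166.5 − 3Q = 34.4 + Q → Q* = 33.025, P* = 67.425.
For a per-unit tax t: ΔQ = t/4, so DWL = ½·t·(t/4) = t²/8.
At t = 47.5: DWL = 282.031. At t = 62: DWL = 480.5.
Increase = 480.5 − 282.031 = 198.47.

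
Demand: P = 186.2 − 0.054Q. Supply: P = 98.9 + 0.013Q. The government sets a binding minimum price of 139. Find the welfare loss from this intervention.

Competitive equilibrium: 186.2 − 0.054Q = 98.9 + 0.013Q → Q* = 1302.98507, P* = 115.83881.
At the floor P = 139, quantity demanded = (186.2 − 139)/0.054 = 874.07407.
Sellers' marginal cost at Q' = 874.07407: 98.9 + 0.013·874.07407 = 110.26296.
ΔQ = 1302.98507 − 874.07407 = 428.911; wedge = 139 − 110.26296 = 28.73704.
The triangle = ½ × 428.911 × 28.73704 = 6162.82.

6162.82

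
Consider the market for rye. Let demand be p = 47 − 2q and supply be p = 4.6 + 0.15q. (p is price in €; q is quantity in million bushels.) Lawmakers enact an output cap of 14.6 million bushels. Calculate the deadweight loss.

Competitive equilibrium: 47 − 2q = 4.6 + 0.15q → q* = 19.7209, p* = 7.5581.
At q = 14.6: demand price = 47 − 2·14.6 = 17.8; supply price = 4.6 + 0.15·14.6 = 6.79.
Δq = 19.7209 − 14.6 = 5.1209; wedge = 17.8 − 6.79 = 11.01.
The triangle = ½ × 5.1209 × 11.01 = €28.19 million.

€28.19 million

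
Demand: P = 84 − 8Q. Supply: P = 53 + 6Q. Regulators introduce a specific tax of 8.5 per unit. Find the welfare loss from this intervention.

2.58

Competitive equilibrium: 84 − 8Q = 53 + 6Q → Q* = 2.2143, P* = 66.2857.
With the tax, the buyer price exceeds the seller price by 8.5: (84 − 8Q) − (53 + 6Q) = 8.5 → Q' = 1.6071.
ΔQ = 2.2143 − 1.6071 = 0.6072; the wedge equals the tax, 8.5.
Deadweight loss = ½ × 0.6072 × 8.5 = 2.58.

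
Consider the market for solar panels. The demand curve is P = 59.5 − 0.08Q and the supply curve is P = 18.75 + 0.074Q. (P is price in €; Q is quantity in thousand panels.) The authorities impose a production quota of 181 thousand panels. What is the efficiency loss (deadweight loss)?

€538.28 thousand

Competitive equilibrium: 59.5 − 0.08Q = 18.75 + 0.074Q → Q* = 264.6104, P* = 38.3312.
At Q = 181: demand price = 59.5 − 0.08·181 = 45.02; supply price = 18.75 + 0.074·181 = 32.144.
ΔQ = 264.6104 − 181 = 83.6104; wedge = 45.02 − 32.144 = 12.876.
The triangle = ½ × 83.6104 × 12.876 = €538.28 thousand.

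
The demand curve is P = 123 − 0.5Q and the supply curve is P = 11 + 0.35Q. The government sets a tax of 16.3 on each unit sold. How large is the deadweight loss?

156.29

Competitive equilibrium: 123 − 0.5Q = 11 + 0.35Q → Q* = 131.7647, P* = 57.1176.
With the tax, the buyer price exceeds the seller price by 16.3: (123 − 0.5Q) − (11 + 0.35Q) = 16.3 → Q' = 112.5882.
ΔQ = 131.7647 − 112.5882 = 19.1765; the wedge equals the tax, 16.3.
The triangle = ½ × 19.1765 × 16.3 = 156.29.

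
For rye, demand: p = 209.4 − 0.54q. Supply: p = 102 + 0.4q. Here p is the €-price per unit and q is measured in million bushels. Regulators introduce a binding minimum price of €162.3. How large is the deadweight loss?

€343.47 million

Competitive equilibrium: 209.4 − 0.54q = 102 + 0.4q → q* = 114.2553, p* = 147.7021.
At the floor p = 162.3, quantity demanded = (209.4 − 162.3)/0.54 = 87.2222.
Sellers' marginal cost at q' = 87.2222: 102 + 0.4·87.2222 = 136.8889.
Δq = 114.2553 − 87.2222 = 27.0331; wedge = 162.3 − 136.8889 = 25.4111.
The triangle = ½ × 27.0331 × 25.4111 = €343.47 million.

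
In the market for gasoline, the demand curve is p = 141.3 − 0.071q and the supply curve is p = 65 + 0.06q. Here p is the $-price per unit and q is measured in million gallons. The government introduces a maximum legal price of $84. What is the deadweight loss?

$4626.72 million

Competitive equilibrium: 141.3 − 0.071q = 65 + 0.06q → q* = 582.4427, p* = 99.9466.
At the ceiling p = 84, quantity supplied = (84 − 65)/0.06 = 316.6667.
Willingness to pay at q' = 316.6667: 141.3 − 0.071·316.6667 = 118.8167.
Δq = 582.4427 − 316.6667 = 265.776; wedge = 118.8167 − 84 = 34.8167.
Deadweight loss = ½ × 265.776 × 34.8167 = $4626.72 million.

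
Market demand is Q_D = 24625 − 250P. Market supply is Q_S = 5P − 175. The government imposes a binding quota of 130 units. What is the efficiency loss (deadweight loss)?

3351.77

In inverse form: demand P = 98.5 − 0.004Q, supply P = 35 + 0.2Q.
Competitive equilibrium: 98.5 − 0.004Q = 35 + 0.2Q → Q* = 311.2745, P* = 97.2549.
At Q = 130: demand price = 98.5 − 0.004·130 = 97.98; supply price = 35 + 0.2·130 = 61.
ΔQ = 311.2745 − 130 = 181.2745; wedge = 97.98 − 61 = 36.98.
DWL = ½ × 181.2745 × 36.98 = 3351.77.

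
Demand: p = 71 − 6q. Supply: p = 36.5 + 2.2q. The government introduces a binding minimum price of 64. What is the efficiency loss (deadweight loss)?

Competitive equilibrium: 71 − 6q = 36.5 + 2.2q → q* = 4.2073, p* = 45.7561.
At the floor p = 64, quantity demanded = (71 − 64)/6 = 1.1667.
Sellers' marginal cost at q' = 1.1667: 36.5 + 2.2·1.1667 = 39.0667.
Δq = 4.2073 − 1.1667 = 3.0406; wedge = 64 − 39.0667 = 24.9333.
Welfare loss = ½ × 3.0406 × 24.9333 = 37.91.

37.91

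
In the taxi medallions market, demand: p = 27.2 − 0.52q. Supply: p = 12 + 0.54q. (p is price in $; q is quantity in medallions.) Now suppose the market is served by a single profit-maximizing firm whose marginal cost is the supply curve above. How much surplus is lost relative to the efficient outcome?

Competitive equilibrium: 27.2 − 0.52q = 12 + 0.54q → q* = 14.3396, p* = 19.7434.
Marginal revenue: MR = 27.2 − 1.04q. Set MR = MC: 27.2 − 1.04q = 12 + 0.54q → q_m = 9.6203.
Price p_m = 27.2 − 0.52·9.6203 = 22.1974; MC(q_m) = 12 + 0.54·9.6203 = 17.195.
Competitive q* = 14.3396, so Δq = 4.7193; wedge = 22.1974 − 17.195 = 5.0024.
The triangle = ½ × 4.7193 × 5.0024 = $11.80.

$11.80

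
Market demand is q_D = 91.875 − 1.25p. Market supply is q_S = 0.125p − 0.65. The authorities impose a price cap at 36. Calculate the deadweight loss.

In inverse form: demand p = 73.5 − 0.8q, supply p = 5.2 + 8q.
Competitive equilibrium: 73.5 − 0.8q = 5.2 + 8q → q* = 7.76136, p* = 67.29091.
At the ceiling p = 36, quantity supplied = (36 − 5.2)/8 = 3.85.
Willingness to pay at q' = 3.85: 73.5 − 0.8·3.85 = 70.42.
Δq = 7.76136 − 3.85 = 3.91136; wedge = 70.42 − 36 = 34.42.
DWL = ½ × 3.91136 × 34.42 = 67.31.

67.31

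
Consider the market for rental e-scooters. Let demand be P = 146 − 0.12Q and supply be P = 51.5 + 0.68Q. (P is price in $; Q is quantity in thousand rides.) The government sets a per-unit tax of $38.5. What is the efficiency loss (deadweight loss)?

Competitive equilibrium: 146 − 0.12Q = 51.5 + 0.68Q → Q* = 118.125, P* = 131.825.
With the tax, the buyer price exceeds the seller price by 38.5: (146 − 0.12Q) − (51.5 + 0.68Q) = 38.5 → Q' = 70.
ΔQ = 118.125 − 70 = 48.125; the wedge equals the tax, 38.5.
DWL = ½ × 48.125 × 38.5 = $926.41 thousand.

$926.41 thousand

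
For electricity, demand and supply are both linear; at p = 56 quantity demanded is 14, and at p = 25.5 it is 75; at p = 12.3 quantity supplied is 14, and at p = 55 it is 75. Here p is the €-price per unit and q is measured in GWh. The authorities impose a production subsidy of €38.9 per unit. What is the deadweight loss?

€630.50

Demand slope = (25.5 − 56)/(75 − 14) = −0.5, so p = 63 − 0.5q.
Supply slope = (55 − 12.3)/(75 − 14) = 0.7, so p = 2.5 + 0.7q.
Competitive equilibrium: 63 − 0.5q = 2.5 + 0.7q → q* = 50.4167, p* = 37.7917.
The subsidy lowers effective supply by 38.9: p = 0.7q − 36.4.
New quantity: 63 − 0.5q = 0.7q − 36.4 → q' = 82.8333.
Overproduction Δq = 82.8333 − 50.4167 = 32.4166; wedge = subsidy = 38.9.
Welfare loss = ½ × 32.4166 × 38.9 = €630.50.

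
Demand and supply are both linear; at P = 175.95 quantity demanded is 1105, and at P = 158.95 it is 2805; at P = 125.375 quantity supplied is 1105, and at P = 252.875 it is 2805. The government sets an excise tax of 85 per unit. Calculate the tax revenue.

Demand slope = (158.95 − 175.95)/(2805 − 1105) = −0.01, so P = 187 − 0.01Q.
Supply slope = (252.875 − 125.375)/(2805 − 1105) = 0.075, so P = 42.5 + 0.075Q.
Competitive equilibrium: 187 − 0.01Q = 42.5 + 0.075Q → Q* = 1700, P* = 170.
With the tax, the buyer price exceeds the seller price by 85: (187 − 0.01Q) − (42.5 + 0.075Q) = 85 → Q' = 700.
Tax revenue = 85 × 700 = 59500.

59500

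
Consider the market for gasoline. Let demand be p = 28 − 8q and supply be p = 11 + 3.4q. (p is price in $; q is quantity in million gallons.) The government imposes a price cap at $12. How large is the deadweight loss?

Competitive equilibrium: 28 − 8q = 11 + 3.4q → q* = 1.4912, p* = 16.0702.
At the ceiling p = 12, quantity supplied = (12 − 11)/3.4 = 0.2941.
Willingness to pay at q' = 0.2941: 28 − 8·0.2941 = 25.6472.
Δq = 1.4912 − 0.2941 = 1.1971; wedge = 25.6472 − 12 = 13.6472.
The triangle = ½ × 1.1971 × 13.6472 = $8.17 million.

$8.17 million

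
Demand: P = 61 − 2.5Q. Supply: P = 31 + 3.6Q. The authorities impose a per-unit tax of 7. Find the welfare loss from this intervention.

Competitive equilibrium: 61 − 2.5Q = 31 + 3.6Q → Q* = 4.918, P* = 48.7049.
With the tax, the buyer price exceeds the seller price by 7: (61 − 2.5Q) − (31 + 3.6Q) = 7 → Q' = 3.7705.
ΔQ = 4.918 − 3.7705 = 1.1475; the wedge equals the tax, 7.
Deadweight loss = ½ × 1.1475 × 7 = 4.02.

4.02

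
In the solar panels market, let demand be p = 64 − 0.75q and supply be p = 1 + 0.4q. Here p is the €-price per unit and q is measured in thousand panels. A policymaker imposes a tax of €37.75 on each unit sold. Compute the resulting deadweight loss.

Competitive equilibrium: 64 − 0.75q = 1 + 0.4q → q* = 54.7826, p* = 22.913.
With the tax, the buyer price exceeds the seller price by 37.75: (64 − 0.75q) − (1 + 0.4q) = 37.75 → q' = 21.9565.
Δq = 54.7826 − 21.9565 = 32.8261; the wedge equals the tax, 37.75.
DWL = ½ × 32.8261 × 37.75 = €619.59 thousand.

€619.59 thousand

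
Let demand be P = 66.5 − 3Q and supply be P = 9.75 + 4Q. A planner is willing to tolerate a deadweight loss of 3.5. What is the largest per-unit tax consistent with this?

Competitive equilibrium: 66.5 − 3Q = 9.75 + 4Q → Q* = 8.1071, P* = 42.1786.
A tax t gives ΔQ = t/7 and wedge t, so DWL = t²/14.
t²/14 = 3.5 → t² = 49 → t = 7.

7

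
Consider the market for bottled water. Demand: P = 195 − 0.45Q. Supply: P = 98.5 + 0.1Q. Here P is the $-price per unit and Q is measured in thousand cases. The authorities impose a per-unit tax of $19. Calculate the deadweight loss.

Competitive equilibrium: 195 − 0.45Q = 98.5 + 0.1Q → Q* = 175.4545, P* = 116.0455.
With the tax, the buyer price exceeds the seller price by 19: (195 − 0.45Q) − (98.5 + 0.1Q) = 19 → Q' = 140.9091.
ΔQ = 175.4545 − 140.9091 = 34.5454; the wedge equals the tax, 19.
The triangle = ½ × 34.5454 × 19 = $328.18 thousand.

$328.18 thousand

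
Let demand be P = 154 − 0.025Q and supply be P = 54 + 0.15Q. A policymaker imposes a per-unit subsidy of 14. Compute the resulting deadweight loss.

Competitive equilibrium: 154 − 0.025Q = 54 + 0.15Q → Q* = 571.4286, P* = 139.7143.
The subsidy lowers effective supply by 14: P = 40 + 0.15Q.
New quantity: 154 − 0.025Q = 40 + 0.15Q → Q' = 651.4286.
Overproduction ΔQ = 651.4286 − 571.4286 = 80; wedge = subsidy = 14.
Deadweight loss = ½ × 80 × 14 = 560.

560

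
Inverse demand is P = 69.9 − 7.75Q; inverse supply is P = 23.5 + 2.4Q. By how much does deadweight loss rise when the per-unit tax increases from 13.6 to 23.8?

18.79

Competitive equilibrium: 69.9 − 7.75Q = 23.5 + 2.4Q → Q* = 4.5714, P* = 34.4714.
For a per-unit tax t: ΔQ = t/10.15, so DWL = ½·t·(t/10.15) = t²/20.3.
At t = 13.6: DWL = 9.111. At t = 23.8: DWL = 27.903.
Increase = 27.903 − 9.111 = 18.79.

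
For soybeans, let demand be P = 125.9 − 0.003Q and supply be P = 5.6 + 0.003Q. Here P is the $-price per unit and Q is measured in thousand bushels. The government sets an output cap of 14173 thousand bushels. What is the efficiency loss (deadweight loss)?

Competitive equilibrium: 125.9 − 0.003Q = 5.6 + 0.003Q → Q* = 20050, P* = 65.75.
At Q = 14173: demand price = 125.9 − 0.003·14173 = 83.381; supply price = 5.6 + 0.003·14173 = 48.119.
ΔQ = 20050 − 14173 = 5877; wedge = 83.381 − 48.119 = 35.262.
DWL = ½ × 5877 × 35.262 = $103617.387 thousand.

$103617.387 thousand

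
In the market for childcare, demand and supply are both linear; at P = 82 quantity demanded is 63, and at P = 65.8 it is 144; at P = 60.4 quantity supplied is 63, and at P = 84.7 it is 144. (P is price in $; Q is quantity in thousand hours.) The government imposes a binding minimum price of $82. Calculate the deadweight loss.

$466.56 thousand

Demand slope = (65.8 − 82)/(144 − 63) = −0.2, so P = 94.6 − 0.2Q.
Supply slope = (84.7 − 60.4)/(144 − 63) = 0.3, so P = 41.5 + 0.3Q.
Competitive equilibrium: 94.6 − 0.2Q = 41.5 + 0.3Q → Q* = 106.2, P* = 73.36.
At the floor P = 82, quantity demanded = (94.6 − 82)/0.2 = 63.
Sellers' marginal cost at Q' = 63: 41.5 + 0.3·63 = 60.4.
ΔQ = 106.2 − 63 = 43.2; wedge = 82 − 60.4 = 21.6.
Deadweight loss = ½ × 43.2 × 21.6 = $466.56 thousand.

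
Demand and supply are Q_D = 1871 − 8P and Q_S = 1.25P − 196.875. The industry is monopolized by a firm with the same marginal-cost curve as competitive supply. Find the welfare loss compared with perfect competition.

In inverse form: demand P = 233.875 − 0.125Q, supply P = 157.5 + 0.8Q.
Competitive equilibrium: 233.875 − 0.125Q = 157.5 + 0.8Q → Q* = 82.5676, P* = 223.5541.
Marginal revenue: MR = 233.875 − 0.25Q. Set MR = MC: 233.875 − 0.25Q = 157.5 + 0.8Q → Q_m = 72.7381.
Price P_m = 233.875 − 0.125·72.7381 = 224.7827; MC(Q_m) = 157.5 + 0.8·72.7381 = 215.6905.
Competitive Q* = 82.5676, so ΔQ = 9.8295; wedge = 224.7827 − 215.6905 = 9.0922.
Deadweight loss = ½ × 9.8295 × 9.0922 = 44.69.

44.69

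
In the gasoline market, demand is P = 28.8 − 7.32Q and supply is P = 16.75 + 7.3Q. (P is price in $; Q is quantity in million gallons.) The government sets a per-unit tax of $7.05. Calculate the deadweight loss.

$1.70 million

Competitive equilibrium: 28.8 − 7.32Q = 16.75 + 7.3Q → Q* = 0.8242, P* = 22.7668.
With the tax, the buyer price exceeds the seller price by 7.05: (28.8 − 7.32Q) − (16.75 + 7.3Q) = 7.05 → Q' = 0.342.
ΔQ = 0.8242 − 0.342 = 0.4822; the wedge equals the tax, 7.05.
Deadweight loss = ½ × 0.4822 × 7.05 = $1.70 million.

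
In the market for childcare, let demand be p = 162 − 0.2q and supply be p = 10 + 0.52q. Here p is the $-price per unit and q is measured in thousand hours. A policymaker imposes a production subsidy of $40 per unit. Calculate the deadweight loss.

Competitive equilibrium: 162 − 0.2q = 10 + 0.52q → q* = 211.1111, p* = 119.7778.
The subsidy lowers effective supply by 40: p = 0.52q − 30.
New quantity: 162 − 0.2q = 0.52q − 30 → q' = 266.6667.
Overproduction Δq = 266.6667 − 211.1111 = 55.5556; wedge = subsidy = 40.
The triangle = ½ × 55.5556 × 40 = $1111.11 thousand.

$1111.11 thousand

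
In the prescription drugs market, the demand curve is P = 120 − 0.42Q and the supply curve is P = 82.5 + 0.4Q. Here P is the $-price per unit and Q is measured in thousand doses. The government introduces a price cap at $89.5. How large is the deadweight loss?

$326.78 thousand

Competitive equilibrium: 120 − 0.42Q = 82.5 + 0.4Q → Q* = 45.7317, P* = 100.7927.
At the ceiling P = 89.5, quantity supplied = (89.5 − 82.5)/0.4 = 17.5.
Willingness to pay at Q' = 17.5: 120 − 0.42·17.5 = 112.65.
ΔQ = 45.7317 − 17.5 = 28.2317; wedge = 112.65 − 89.5 = 23.15.
Welfare loss = ½ × 28.2317 × 23.15 = $326.78 thousand.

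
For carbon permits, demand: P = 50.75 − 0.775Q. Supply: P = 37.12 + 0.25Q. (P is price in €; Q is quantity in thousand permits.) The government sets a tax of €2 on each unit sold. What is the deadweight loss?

Competitive equilibrium: 50.75 − 0.775Q = 37.12 + 0.25Q → Q* = 13.2976, P* = 40.4444.
With the tax, the buyer price exceeds the seller price by 2: (50.75 − 0.775Q) − (37.12 + 0.25Q) = 2 → Q' = 11.3463.
ΔQ = 13.2976 − 11.3463 = 1.9513; the wedge equals the tax, 2.
Deadweight loss = ½ × 1.9513 × 2 = €1.95 thousand.

€1.95 thousand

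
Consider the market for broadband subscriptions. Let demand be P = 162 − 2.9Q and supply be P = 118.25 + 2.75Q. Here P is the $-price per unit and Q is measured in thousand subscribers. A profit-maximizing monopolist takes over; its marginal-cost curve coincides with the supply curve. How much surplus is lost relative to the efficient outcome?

$19.49 thousand

Competitive equilibrium: 162 − 2.9Q = 118.25 + 2.75Q → Q* = 7.7434, P* = 139.5442.
Marginal revenue: MR = 162 − 5.8Q. Set MR = MC: 162 − 5.8Q = 118.25 + 2.75Q → Q_m = 5.117.
Price P_m = 162 − 2.9·5.117 = 147.1607; MC(Q_m) = 118.25 + 2.75·5.117 = 132.3218.
Competitive Q* = 7.7434, so ΔQ = 2.6264; wedge = 147.1607 − 132.3218 = 14.8389.
The triangle = ½ × 2.6264 × 14.8389 = $19.49 thousand.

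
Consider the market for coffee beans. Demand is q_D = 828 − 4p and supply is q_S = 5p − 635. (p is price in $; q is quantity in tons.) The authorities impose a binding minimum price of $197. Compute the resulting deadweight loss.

$4271.11

In inverse form: demand p = 207 − 0.25q, supply p = 127 + 0.2q.
Competitive equilibrium: 207 − 0.25q = 127 + 0.2q → q* = 177.7778, p* = 162.5556.
At the floor p = 197, quantity demanded = (207 − 197)/0.25 = 40.
Sellers' marginal cost at q' = 40: 127 + 0.2·40 = 135.
Δq = 177.7778 − 40 = 137.7778; wedge = 197 − 135 = 62.
Welfare loss = ½ × 137.7778 × 62 = $4271.11.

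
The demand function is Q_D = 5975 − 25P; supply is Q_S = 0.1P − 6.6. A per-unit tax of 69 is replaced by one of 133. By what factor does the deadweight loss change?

3.715

In inverse form: demand P = 239 − 0.04Q, supply P = 66 + 10Q.
Competitive equilibrium: 239 − 0.04Q = 66 + 10Q → Q* = 17.2311, P* = 238.3108.
For a per-unit tax t: ΔQ = t/10.04, so DWL = ½·t·(t/10.04) = t²/20.08.
At t = 69: DWL = 237.102. At t = 133: DWL = 880.926.
Ratio = (133/69)² = 3.715.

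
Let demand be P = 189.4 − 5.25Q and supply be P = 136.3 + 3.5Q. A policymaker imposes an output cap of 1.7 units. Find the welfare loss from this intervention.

83.49

Competitive equilibrium: 189.4 − 5.25Q = 136.3 + 3.5Q → Q* = 6.0686, P* = 157.54.
At Q = 1.7: demand price = 189.4 − 5.25·1.7 = 180.475; supply price = 136.3 + 3.5·1.7 = 142.25.
ΔQ = 6.0686 − 1.7 = 4.3686; wedge = 180.475 − 142.25 = 38.225.
Deadweight loss = ½ × 4.3686 × 38.225 = 83.49.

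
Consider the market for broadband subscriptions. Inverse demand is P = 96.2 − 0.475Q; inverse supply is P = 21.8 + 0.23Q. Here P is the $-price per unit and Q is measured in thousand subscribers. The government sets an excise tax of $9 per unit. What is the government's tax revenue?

Competitive equilibrium: 96.2 − 0.475Q = 21.8 + 0.23Q → Q* = 105.5319, P* = 46.0723.
With the tax, the buyer price exceeds the seller price by 9: (96.2 − 0.475Q) − (21.8 + 0.23Q) = 9 → Q' = 92.766.
Tax revenue = 9 × 92.766 = $834.89 thousand.

$834.89 thousand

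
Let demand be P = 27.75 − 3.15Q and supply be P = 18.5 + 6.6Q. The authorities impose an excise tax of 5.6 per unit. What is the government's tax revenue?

2.10

Competitive equilibrium: 27.75 − 3.15Q = 18.5 + 6.6Q → Q* = 0.9487, P* = 24.7615.
With the tax, the buyer price exceeds the seller price by 5.6: (27.75 − 3.15Q) − (18.5 + 6.6Q) = 5.6 → Q' = 0.3744.
Tax revenue = 5.6 × 0.3744 = 2.10.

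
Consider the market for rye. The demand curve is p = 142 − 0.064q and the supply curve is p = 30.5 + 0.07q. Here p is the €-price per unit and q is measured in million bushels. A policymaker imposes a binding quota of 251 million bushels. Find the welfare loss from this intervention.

Competitive equilibrium: 142 − 0.064q = 30.5 + 0.07q → q* = 832.0896, p* = 88.7463.
At q = 251: demand price = 142 − 0.064·251 = 125.936; supply price = 30.5 + 0.07·251 = 48.07.
Δq = 832.0896 − 251 = 581.0896; wedge = 125.936 − 48.07 = 77.866.
Deadweight loss = ½ × 581.0896 × 77.866 = €22623.56 million.

€22623.56 million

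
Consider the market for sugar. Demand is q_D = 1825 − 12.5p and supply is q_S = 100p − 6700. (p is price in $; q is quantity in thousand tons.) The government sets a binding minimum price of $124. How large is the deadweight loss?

$16350.35 thousand

In inverse form: demand p = 146 − 0.08q, supply p = 67 + 0.01q.
Competitive equilibrium: 146 − 0.08q = 67 + 0.01q → q* = 877.7778, p* = 75.7778.
At the floor p = 124, quantity demanded = (146 − 124)/0.08 = 275.
Sellers' marginal cost at q' = 275: 67 + 0.01·275 = 69.75.
Δq = 877.7778 − 275 = 602.7778; wedge = 124 − 69.75 = 54.25.
The triangle = ½ × 602.7778 × 54.25 = $16350.35 thousand.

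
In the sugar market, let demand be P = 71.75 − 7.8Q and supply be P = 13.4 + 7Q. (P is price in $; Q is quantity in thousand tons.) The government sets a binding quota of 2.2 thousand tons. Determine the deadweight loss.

Competitive equilibrium: 71.75 − 7.8Q = 13.4 + 7Q → Q* = 3.9426, P* = 40.998.
At Q = 2.2: demand price = 71.75 − 7.8·2.2 = 54.59; supply price = 13.4 + 7·2.2 = 28.8.
ΔQ = 3.9426 − 2.2 = 1.7426; wedge = 54.59 − 28.8 = 25.79.
Welfare loss = ½ × 1.7426 × 25.79 = $22.47 thousand.

$22.47 thousand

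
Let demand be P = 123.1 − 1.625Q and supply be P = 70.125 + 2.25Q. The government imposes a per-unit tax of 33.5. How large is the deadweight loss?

144.81

Competitive equilibrium: 123.1 − 1.625Q = 70.125 + 2.25Q → Q* = 13.671, P* = 100.8847.
With the tax, the buyer price exceeds the seller price by 33.5: (123.1 − 1.625Q) − (70.125 + 2.25Q) = 33.5 → Q' = 5.0258.
ΔQ = 13.671 − 5.0258 = 8.6452; the wedge equals the tax, 33.5.
DWL = ½ × 8.6452 × 33.5 = 144.81.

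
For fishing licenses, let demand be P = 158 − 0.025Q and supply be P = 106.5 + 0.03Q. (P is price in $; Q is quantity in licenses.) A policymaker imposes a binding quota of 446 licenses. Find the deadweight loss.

$6612.55

Competitive equilibrium: 158 − 0.025Q = 106.5 + 0.03Q → Q* = 936.3636, P* = 134.5909.
At Q = 446: demand price = 158 − 0.025·446 = 146.85; supply price = 106.5 + 0.03·446 = 119.88.
ΔQ = 936.3636 − 446 = 490.3636; wedge = 146.85 − 119.88 = 26.97.
DWL = ½ × 490.3636 × 26.97 = $6612.55.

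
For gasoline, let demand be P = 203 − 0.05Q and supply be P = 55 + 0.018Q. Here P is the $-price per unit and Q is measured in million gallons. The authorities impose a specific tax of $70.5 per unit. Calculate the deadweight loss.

Competitive equilibrium: 203 − 0.05Q = 55 + 0.018Q → Q* = 2176.4706, P* = 94.1765.
With the tax, the buyer price exceeds the seller price by 70.5: (203 − 0.05Q) − (55 + 0.018Q) = 70.5 → Q' = 1139.7059.
ΔQ = 2176.4706 − 1139.7059 = 1036.7647; the wedge equals the tax, 70.5.
Welfare loss = ½ × 1036.7647 × 70.5 = $36545.96 million.

$36545.96 million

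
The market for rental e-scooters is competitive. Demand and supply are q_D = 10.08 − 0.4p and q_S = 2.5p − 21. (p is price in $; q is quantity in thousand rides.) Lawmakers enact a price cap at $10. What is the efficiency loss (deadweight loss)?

$4.66 thousand

In inverse form: demand p = 25.2 − 2.5q, supply p = 8.4 + 0.4q.
Competitive equilibrium: 25.2 − 2.5q = 8.4 + 0.4q → q* = 5.7931, p* = 10.7172.
At the ceiling p = 10, quantity supplied = (10 − 8.4)/0.4 = 4.
Willingness to pay at q' = 4: 25.2 − 2.5·4 = 15.2.
Δq = 5.7931 − 4 = 1.7931; wedge = 15.2 − 10 = 5.2.
DWL = ½ × 1.7931 × 5.2 = $4.66 thousand.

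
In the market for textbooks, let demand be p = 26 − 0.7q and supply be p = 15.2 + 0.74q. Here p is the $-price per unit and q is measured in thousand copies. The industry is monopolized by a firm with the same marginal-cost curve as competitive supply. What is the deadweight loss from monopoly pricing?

$4.33 thousand

Competitive equilibrium: 26 − 0.7q = 15.2 + 0.74q → q* = 7.5, p* = 20.75.
Marginal revenue: MR = 26 − 1.4q. Set MR = MC: 26 − 1.4q = 15.2 + 0.74q → q_m = 5.0467.
Price p_m = 26 − 0.7·5.0467 = 22.4673; MC(q_m) = 15.2 + 0.74·5.0467 = 18.9346.
Competitive q* = 7.5, so Δq = 2.4533; wedge = 22.4673 − 18.9346 = 3.5327.
DWL = ½ × 2.4533 × 3.5327 = $4.33 thousand.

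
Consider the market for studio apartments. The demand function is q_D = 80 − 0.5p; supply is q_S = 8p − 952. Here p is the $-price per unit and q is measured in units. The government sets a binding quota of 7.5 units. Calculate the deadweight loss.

In inverse form: demand p = 160 − 2q, supply p = 119 + 0.125q.
Competitive equilibrium: 160 − 2q = 119 + 0.125q → q* = 19.29412, p* = 121.41176.
At q = 7.5: demand price = 160 − 2·7.5 = 145; supply price = 119 + 0.125·7.5 = 119.9375.
Δq = 19.29412 − 7.5 = 11.79412; wedge = 145 − 119.9375 = 25.0625.
The triangle = ½ × 11.79412 × 25.0625 = $147.80.

$147.80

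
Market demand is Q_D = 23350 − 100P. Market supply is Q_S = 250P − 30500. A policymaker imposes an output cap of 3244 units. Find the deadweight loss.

In inverse form: demand P = 233.5 − 0.01Q, supply P = 122 + 0.004Q.
Competitive equilibrium: 233.5 − 0.01Q = 122 + 0.004Q → Q* = 7964.2857, P* = 153.8571.
At Q = 3244: demand price = 233.5 − 0.01·3244 = 201.06; supply price = 122 + 0.004·3244 = 134.976.
ΔQ = 7964.2857 − 3244 = 4720.2857; wedge = 201.06 − 134.976 = 66.084.
The triangle = ½ × 4720.2857 × 66.084 = 155967.68.

155967.68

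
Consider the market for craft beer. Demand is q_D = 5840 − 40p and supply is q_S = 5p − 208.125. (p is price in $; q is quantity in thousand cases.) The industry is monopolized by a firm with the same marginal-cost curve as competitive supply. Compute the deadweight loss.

In inverse form: demand p = 146 − 0.025q, supply p = 41.625 + 0.2q.
Competitive equilibrium: 146 − 0.025q = 41.625 + 0.2q → q* = 463.8889, p* = 134.4028.
Marginal revenue: MR = 146 − 0.05q. Set MR = MC: 146 − 0.05q = 41.625 + 0.2q → q_m = 417.5.
Price p_m = 146 − 0.025·417.5 = 135.5625; MC(q_m) = 41.625 + 0.2·417.5 = 125.125.
Competitive q* = 463.8889, so Δq = 46.3889; wedge = 135.5625 − 125.125 = 10.4375.
Welfare loss = ½ × 46.3889 × 10.4375 = $242.09 thousand.

$242.09 thousand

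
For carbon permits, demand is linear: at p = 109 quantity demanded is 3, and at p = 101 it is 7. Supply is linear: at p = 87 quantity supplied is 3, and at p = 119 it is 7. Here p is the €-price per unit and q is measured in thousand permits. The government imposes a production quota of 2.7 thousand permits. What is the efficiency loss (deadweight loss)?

Demand slope = (101 − 109)/(7 − 3) = −2, so p = 115 − 2q.
Supply slope = (119 − 87)/(7 − 3) = 8, so p = 63 + 8q.
Competitive equilibrium: 115 − 2q = 63 + 8q → q* = 5.2, p* = 104.6.
At q = 2.7: demand price = 115 − 2·2.7 = 109.6; supply price = 63 + 8·2.7 = 84.6.
Δq = 5.2 − 2.7 = 2.5; wedge = 109.6 − 84.6 = 25.
DWL = ½ × 2.5 × 25 = €31.25 thousand.

€31.25 thousand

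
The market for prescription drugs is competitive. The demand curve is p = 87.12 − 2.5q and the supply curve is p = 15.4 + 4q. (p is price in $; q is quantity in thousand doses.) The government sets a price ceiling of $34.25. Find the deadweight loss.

Competitive equilibrium: 87.12 − 2.5q = 15.4 + 4q → q* = 11.0338, p* = 59.5354.
At the ceiling p = 34.25, quantity supplied = (34.25 − 15.4)/4 = 4.7125.
Willingness to pay at q' = 4.7125: 87.12 − 2.5·4.7125 = 75.3388.
Δq = 11.0338 − 4.7125 = 6.3213; wedge = 75.3388 − 34.25 = 41.0888.
Welfare loss = ½ × 6.3213 × 41.0888 = $129.87 thousand.

$129.87 thousand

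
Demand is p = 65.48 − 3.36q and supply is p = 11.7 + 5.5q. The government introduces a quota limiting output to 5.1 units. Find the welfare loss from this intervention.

4.17

Competitive equilibrium: 65.48 − 3.36q = 11.7 + 5.5q → q* = 6.07, p* = 45.0849.
At q = 5.1: demand price = 65.48 − 3.36·5.1 = 48.344; supply price = 11.7 + 5.5·5.1 = 39.75.
Δq = 6.07 − 5.1 = 0.97; wedge = 48.344 − 39.75 = 8.594.
The triangle = ½ × 0.97 × 8.594 = 4.17.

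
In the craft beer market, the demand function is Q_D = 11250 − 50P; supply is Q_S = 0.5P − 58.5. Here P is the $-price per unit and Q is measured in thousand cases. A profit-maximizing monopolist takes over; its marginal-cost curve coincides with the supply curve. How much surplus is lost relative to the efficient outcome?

In inverse form: demand P = 225 − 0.02Q, supply P = 117 + 2Q.
Competitive equilibrium: 225 − 0.02Q = 117 + 2Q → Q* = 53.4653, P* = 223.9307.
Marginal revenue: MR = 225 − 0.04Q. Set MR = MC: 225 − 0.04Q = 117 + 2Q → Q_m = 52.9412.
Price P_m = 225 − 0.02·52.9412 = 223.9412; MC(Q_m) = 117 + 2·52.9412 = 222.8824.
Competitive Q* = 53.4653, so ΔQ = 0.5241; wedge = 223.9412 − 222.8824 = 1.0588.
The triangle = ½ × 0.5241 × 1.0588 = $0.28 thousand.

$0.28 thousand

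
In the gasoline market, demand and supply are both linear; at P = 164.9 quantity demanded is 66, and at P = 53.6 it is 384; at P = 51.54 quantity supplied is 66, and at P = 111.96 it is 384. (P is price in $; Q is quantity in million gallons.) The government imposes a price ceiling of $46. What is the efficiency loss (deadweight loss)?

$15433.49 million

Demand slope = (53.6 − 164.9)/(384 − 66) = −0.35, so P = 188 − 0.35Q.
Supply slope = (111.96 − 51.54)/(384 − 66) = 0.19, so P = 39 + 0.19Q.
Competitive equilibrium: 188 − 0.35Q = 39 + 0.19Q → Q* = 275.9259, P* = 91.4259.
At the ceiling P = 46, quantity supplied = (46 − 39)/0.19 = 36.8421.
Willingness to pay at Q' = 36.8421: 188 − 0.35·36.8421 = 175.1053.
ΔQ = 275.9259 − 36.8421 = 239.0838; wedge = 175.1053 − 46 = 129.1053.
Welfare loss = ½ × 239.0838 × 129.1053 = $15433.49 million.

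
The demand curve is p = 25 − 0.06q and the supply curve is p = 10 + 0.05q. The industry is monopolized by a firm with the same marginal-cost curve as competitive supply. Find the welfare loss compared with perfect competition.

127.40

Competitive equilibrium: 25 − 0.06q = 10 + 0.05q → q* = 136.3636, p* = 16.8182.
Marginal revenue: MR = 25 − 0.12q. Set MR = MC: 25 − 0.12q = 10 + 0.05q → q_m = 88.2353.
Price p_m = 25 − 0.06·88.2353 = 19.7059; MC(q_m) = 10 + 0.05·88.2353 = 14.4118.
Competitive q* = 136.3636, so Δq = 48.1283; wedge = 19.7059 − 14.4118 = 5.2941.
The triangle = ½ × 48.1283 × 5.2941 = 127.40.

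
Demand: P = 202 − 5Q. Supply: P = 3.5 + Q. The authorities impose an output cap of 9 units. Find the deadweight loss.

1740.02

Competitive equilibrium: 202 − 5Q = 3.5 + Q → Q* = 33.0833, P* = 36.5833.
At Q = 9: demand price = 202 − 5·9 = 157; supply price = 3.5 + 1·9 = 12.5.
ΔQ = 33.0833 − 9 = 24.0833; wedge = 157 − 12.5 = 144.5.
Deadweight loss = ½ × 24.0833 × 144.5 = 1740.02.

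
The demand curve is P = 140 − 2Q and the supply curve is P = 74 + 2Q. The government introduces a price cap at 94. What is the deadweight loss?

Competitive equilibrium: 140 − 2Q = 74 + 2Q → Q* = 16.5, P* = 107.
At the ceiling P = 94, quantity supplied = (94 − 74)/2 = 10.
Willingness to pay at Q' = 10: 140 − 2·10 = 120.
ΔQ = 16.5 − 10 = 6.5; wedge = 120 − 94 = 26.
Welfare loss = ½ × 6.5 × 26 = 84.50.

84.50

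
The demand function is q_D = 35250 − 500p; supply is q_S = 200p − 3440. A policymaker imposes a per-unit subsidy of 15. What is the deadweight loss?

16071.43

In inverse form: demand p = 70.5 − 0.002q, supply p = 17.2 + 0.005q.
Competitive equilibrium: 70.5 − 0.002q = 17.2 + 0.005q → q* = 7614.2857, p* = 55.2714.
The subsidy lowers effective supply by 15: p = 2.2 + 0.005q.
New quantity: 70.5 − 0.002q = 2.2 + 0.005q → q' = 9757.1429.
Overproduction Δq = 9757.1429 − 7614.2857 = 2142.8572; wedge = subsidy = 15.
DWL = ½ × 2142.8572 × 15 = 16071.43.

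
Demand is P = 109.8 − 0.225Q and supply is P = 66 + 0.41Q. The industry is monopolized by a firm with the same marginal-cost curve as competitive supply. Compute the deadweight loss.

103.40

Competitive equilibrium: 109.8 − 0.225Q = 66 + 0.41Q → Q* = 68.9764, P* = 94.2803.
Marginal revenue: MR = 109.8 − 0.45Q. Set MR = MC: 109.8 − 0.45Q = 66 + 0.41Q → Q_m = 50.9302.
Price P_m = 109.8 − 0.225·50.9302 = 98.3407; MC(Q_m) = 66 + 0.41·50.9302 = 86.8814.
Competitive Q* = 68.9764, so ΔQ = 18.0462; wedge = 98.3407 − 86.8814 = 11.4593.
The triangle = ½ × 18.0462 × 11.4593 = 103.40.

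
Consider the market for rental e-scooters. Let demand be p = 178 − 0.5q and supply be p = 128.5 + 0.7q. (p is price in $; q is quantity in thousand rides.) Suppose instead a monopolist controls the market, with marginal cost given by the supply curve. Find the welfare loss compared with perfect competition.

$88.32 thousand

Competitive equilibrium: 178 − 0.5q = 128.5 + 0.7q → q* = 41.25, p* = 157.375.
Marginal revenue: MR = 178 − q. Set MR = MC: 178 − q = 128.5 + 0.7q → q_m = 29.1176.
Price p_m = 178 − 0.5·29.1176 = 163.4412; MC(q_m) = 128.5 + 0.7·29.1176 = 148.8823.
Competitive q* = 41.25, so Δq = 12.1324; wedge = 163.4412 − 148.8823 = 14.5589.
Deadweight loss = ½ × 12.1324 × 14.5589 = $88.32 thousand.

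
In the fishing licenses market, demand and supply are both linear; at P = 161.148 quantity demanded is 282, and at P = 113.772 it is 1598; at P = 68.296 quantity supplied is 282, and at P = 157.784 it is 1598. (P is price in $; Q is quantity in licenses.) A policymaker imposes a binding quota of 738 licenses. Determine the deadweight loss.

$9921.65

Demand slope = (113.772 − 161.148)/(1598 − 282) = −0.036, so P = 171.3 − 0.036Q.
Supply slope = (157.784 − 68.296)/(1598 − 282) = 0.068, so P = 49.12 + 0.068Q.
Competitive equilibrium: 171.3 − 0.036Q = 49.12 + 0.068Q → Q* = 1174.8077, P* = 129.0069.
At Q = 738: demand price = 171.3 − 0.036·738 = 144.732; supply price = 49.12 + 0.068·738 = 99.304.
ΔQ = 1174.8077 − 738 = 436.8077; wedge = 144.732 − 99.304 = 45.428.
Welfare loss = ½ × 436.8077 × 45.428 = $9921.65.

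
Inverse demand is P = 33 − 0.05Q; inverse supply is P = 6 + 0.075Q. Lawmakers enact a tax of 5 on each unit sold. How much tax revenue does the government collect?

Competitive equilibrium: 33 − 0.05Q = 6 + 0.075Q → Q* = 216, P* = 22.2.
With the tax, the buyer price exceeds the seller price by 5: (33 − 0.05Q) − (6 + 0.075Q) = 5 → Q' = 176.
Tax revenue = 5 × 176 = 880.

880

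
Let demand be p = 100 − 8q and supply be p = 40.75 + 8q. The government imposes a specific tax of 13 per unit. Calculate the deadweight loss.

Competitive equilibrium: 100 − 8q = 40.75 + 8q → q* = 3.7031, p* = 70.375.
With the tax, the buyer price exceeds the seller price by 13: (100 − 8q) − (40.75 + 8q) = 13 → q' = 2.8906.
Δq = 3.7031 − 2.8906 = 0.8125; the wedge equals the tax, 13.
Welfare loss = ½ × 0.8125 × 13 = 5.28.

5.28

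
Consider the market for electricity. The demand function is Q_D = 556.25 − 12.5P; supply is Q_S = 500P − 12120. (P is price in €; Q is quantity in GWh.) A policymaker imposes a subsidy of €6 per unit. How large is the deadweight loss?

€219.51

In inverse form: demand P = 44.5 − 0.08Q, supply P = 24.24 + 0.002Q.
Competitive equilibrium: 44.5 − 0.08Q = 24.24 + 0.002Q → Q* = 247.0732, P* = 24.7341.
The subsidy lowers effective supply by 6: P = 18.24 + 0.002Q.
New quantity: 44.5 − 0.08Q = 18.24 + 0.002Q → Q' = 320.2439.
Overproduction ΔQ = 320.2439 − 247.0732 = 73.1707; wedge = subsidy = 6.
The triangle = ½ × 73.1707 × 6 = €219.51.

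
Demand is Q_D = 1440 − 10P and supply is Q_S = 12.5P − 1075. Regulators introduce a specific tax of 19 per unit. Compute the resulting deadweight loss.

1002.78

In inverse form: demand P = 144 − 0.1Q, supply P = 86 + 0.08Q.
Competitive equilibrium: 144 − 0.1Q = 86 + 0.08Q → Q* = 322.2222, P* = 111.7778.
With the tax, the buyer price exceeds the seller price by 19: (144 − 0.1Q) − (86 + 0.08Q) = 19 → Q' = 216.6667.
ΔQ = 322.2222 − 216.6667 = 105.5555; the wedge equals the tax, 19.
Deadweight loss = ½ × 105.5555 × 19 = 1002.78.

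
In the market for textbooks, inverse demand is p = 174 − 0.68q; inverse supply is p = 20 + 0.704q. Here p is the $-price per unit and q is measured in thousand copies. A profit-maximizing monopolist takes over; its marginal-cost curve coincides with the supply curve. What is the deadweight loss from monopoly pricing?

Competitive equilibrium: 174 − 0.68q = 20 + 0.704q → q* = 111.2717, p* = 98.3353.
Marginal revenue: MR = 174 − 1.36q. Set MR = MC: 174 − 1.36q = 20 + 0.704q → q_m = 74.6124.
Price p_m = 174 − 0.68·74.6124 = 123.2636; MC(q_m) = 20 + 0.704·74.6124 = 72.5271.
Competitive q* = 111.2717, so Δq = 36.6593; wedge = 123.2636 − 72.5271 = 50.7365.
Welfare loss = ½ × 36.6593 × 50.7365 = $929.98 thousand.

$929.98 thousand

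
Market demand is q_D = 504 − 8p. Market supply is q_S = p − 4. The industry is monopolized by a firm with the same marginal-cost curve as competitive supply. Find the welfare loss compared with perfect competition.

In inverse form: demand p = 63 − 0.125q, supply p = 4 + q.
Competitive equilibrium: 63 − 0.125q = 4 + q → q* = 52.4444, p* = 56.4444.
Marginal revenue: MR = 63 − 0.25q. Set MR = MC: 63 − 0.25q = 4 + q → q_m = 47.2.
Price p_m = 63 − 0.125·47.2 = 57.1; MC(q_m) = 4 + 1·47.2 = 51.2.
Competitive q* = 52.4444, so Δq = 5.2444; wedge = 57.1 − 51.2 = 5.9.
The triangle = ½ × 5.2444 × 5.9 = 15.47.

15.47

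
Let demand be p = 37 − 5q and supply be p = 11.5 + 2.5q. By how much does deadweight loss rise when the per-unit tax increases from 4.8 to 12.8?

Competitive equilibrium: 37 − 5q = 11.5 + 2.5q → q* = 3.4, p* = 20.
For a per-unit tax t: Δq = t/7.5, so DWL = ½·t·(t/7.5) = t²/15.
At t = 4.8: DWL = 1.536. At t = 12.8: DWL = 10.923.
Increase = 10.923 − 1.536 = 9.39.

9.39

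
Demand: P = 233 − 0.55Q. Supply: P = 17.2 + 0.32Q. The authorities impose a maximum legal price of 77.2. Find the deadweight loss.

1594.63

Competitive equilibrium: 233 − 0.55Q = 17.2 + 0.32Q → Q* = 248.046, P* = 96.5747.
At the ceiling P = 77.2, quantity supplied = (77.2 − 17.2)/0.32 = 187.5.
Willingness to pay at Q' = 187.5: 233 − 0.55·187.5 = 129.875.
ΔQ = 248.046 − 187.5 = 60.546; wedge = 129.875 − 77.2 = 52.675.
Welfare loss = ½ × 60.546 × 52.675 = 1594.63.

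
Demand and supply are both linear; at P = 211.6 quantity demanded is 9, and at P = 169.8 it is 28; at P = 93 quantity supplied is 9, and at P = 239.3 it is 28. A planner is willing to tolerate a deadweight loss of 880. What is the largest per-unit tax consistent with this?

132

Demand slope = (169.8 − 211.6)/(28 − 9) = −2.2, so P = 231.4 − 2.2Q.
Supply slope = (239.3 − 93)/(28 − 9) = 7.7, so P = 23.7 + 7.7Q.
Competitive equilibrium: 231.4 − 2.2Q = 23.7 + 7.7Q → Q* = 20.9798, P* = 185.2444.
A tax t gives ΔQ = t/9.9 and wedge t, so DWL = t²/19.8.
t²/19.8 = 880 → t² = 17424 → t = 132.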